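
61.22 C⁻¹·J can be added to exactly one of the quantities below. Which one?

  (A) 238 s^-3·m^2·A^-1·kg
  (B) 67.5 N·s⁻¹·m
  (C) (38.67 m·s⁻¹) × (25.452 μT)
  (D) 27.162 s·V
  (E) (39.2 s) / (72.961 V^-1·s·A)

Reference: J·C⁻¹ = N·m·(s·A)⁻¹ = kg·m²·s⁻³·A⁻¹.
Each option:
  (A) kg·m²·s⁻³·A⁻¹  ← same
  (B) N·m·s⁻¹ = kg·m·s⁻²·m·s⁻¹ = kg·m²·s⁻³
  (C) [m·s⁻¹] · [kg·s⁻²·A⁻¹] = kg·m·s⁻³·A⁻¹
  (D) V·s = J·C⁻¹·s = kg·m²·s⁻²·A⁻¹
  (E) [s] / [kg⁻¹·m⁻²·s⁴·A²] = kg·m²·s⁻³·A⁻²
Only (A) matches kg·m²·s⁻³·A⁻¹.

(A)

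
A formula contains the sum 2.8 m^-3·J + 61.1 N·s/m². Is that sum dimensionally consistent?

Dimensions:
  2.8 m^-3·J:  J·m⁻³ = N·m·m⁻³ = kg·m⁻¹·s⁻²
  61.1 N·s/m²:  N·s·m⁻² = kg·m·s⁻²·s·m⁻² = kg·m⁻¹·s⁻¹
kg·m⁻¹·s⁻² ≠ kg·m⁻¹·s⁻¹, so they cannot be added.

No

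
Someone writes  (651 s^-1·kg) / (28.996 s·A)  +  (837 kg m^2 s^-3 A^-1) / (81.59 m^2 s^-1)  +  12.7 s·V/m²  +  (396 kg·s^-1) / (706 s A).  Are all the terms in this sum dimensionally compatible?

Yes

Dimensions:
  (651 s^-1·kg) / (28.996 s·A):  [kg·s⁻¹] / [s·A] = kg·s⁻²·A⁻¹
  (837 kg m^2 s^-3 A^-1) / (81.59 m^2 s^-1):  [kg·m²·s⁻³·A⁻¹] / [m²·s⁻¹] = kg·s⁻²·A⁻¹
  12.7 s·V/m²:  V·s·m⁻² = J·C⁻¹·s·m⁻² = kg·s⁻²·A⁻¹
  (396 kg·s^-1) / (706 s A):  [kg·s⁻¹] / [s·A] = kg·s⁻²·A⁻¹
Every term reduces to kg·s⁻²·A⁻¹.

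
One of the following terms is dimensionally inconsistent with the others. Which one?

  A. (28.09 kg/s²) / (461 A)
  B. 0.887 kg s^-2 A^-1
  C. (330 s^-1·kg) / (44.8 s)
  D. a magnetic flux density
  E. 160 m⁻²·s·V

C.

Expand each in SI base units:
  A. [kg·s⁻²] / [A] = kg·s⁻²·A⁻¹
  B. kg·s⁻²·A⁻¹
  C. [kg·s⁻¹] / [s] = kg·s⁻²
  D. [magnetic flux density] = kg·s⁻²·A⁻¹
  E. V·s·m⁻² = J·C⁻¹·s·m⁻² = kg·s⁻²·A⁻¹
All reduce to kg·s⁻²·A⁻¹ except C., which is kg·s⁻².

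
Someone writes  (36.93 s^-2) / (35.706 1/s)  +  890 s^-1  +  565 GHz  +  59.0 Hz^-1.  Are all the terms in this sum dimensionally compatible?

No

Reduce each to base SI dimensions:
  (36.93 s^-2) / (35.706 1/s):  [s⁻²] / [s⁻¹] = s⁻¹
  890 s^-1:  s⁻¹
  565 GHz:  Hz = s⁻¹
  59.0 Hz^-1:  Hz⁻¹ = (s⁻¹)⁻¹ = s
The terms do not share a single dimension (s vs s⁻¹).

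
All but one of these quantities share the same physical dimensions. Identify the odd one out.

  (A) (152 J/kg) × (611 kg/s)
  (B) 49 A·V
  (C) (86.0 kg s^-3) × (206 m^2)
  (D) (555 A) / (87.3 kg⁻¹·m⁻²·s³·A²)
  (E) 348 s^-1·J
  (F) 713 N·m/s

Reduce each to base SI dimensions:
  (A) [m²·s⁻²] · [kg·s⁻¹] = kg·m²·s⁻³
  (B) V·A = J·C⁻¹·A = kg·m²·s⁻³
  (C) [kg·s⁻³] · [m²] = kg·m²·s⁻³
  (D) [A] / [kg⁻¹·m⁻²·s³·A²] = kg·m²·s⁻³·A⁻¹
  (E) J·s⁻¹ = N·m·s⁻¹ = kg·m²·s⁻³
  (F) N·m·s⁻¹ = kg·m·s⁻²·m·s⁻¹ = kg·m²·s⁻³
All reduce to kg·m²·s⁻³ except (D), which is kg·m²·s⁻³·A⁻¹.

(D)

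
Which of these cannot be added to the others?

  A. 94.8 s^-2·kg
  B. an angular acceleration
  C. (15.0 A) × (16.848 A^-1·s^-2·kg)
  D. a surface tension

B.

Dimensions:
  A. kg·s⁻²
  B. [angular acceleration] = s⁻²
  C. [A] · [kg·s⁻²·A⁻¹] = kg·s⁻²
  D. [surface tension] = kg·s⁻²
All reduce to kg·s⁻² except B., which is s⁻².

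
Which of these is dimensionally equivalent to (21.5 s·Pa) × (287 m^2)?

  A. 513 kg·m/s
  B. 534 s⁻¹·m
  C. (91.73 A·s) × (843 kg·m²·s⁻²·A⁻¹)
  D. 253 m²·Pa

A.

Reference: [kg·m⁻¹·s⁻¹] · [m²] = kg·m·s⁻¹.
Each option:
  A. kg·m·s⁻¹  ← same
  B. m·s⁻¹
  C. [s·A] · [kg·m²·s⁻²·A⁻¹] = kg·m²·s⁻¹
  D. Pa·m² = N·m⁻²·m² = kg·m·s⁻²
Only A. matches kg·m·s⁻¹.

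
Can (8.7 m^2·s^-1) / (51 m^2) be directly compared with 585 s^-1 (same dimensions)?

Yes

In SI base units:
  (8.7 m^2·s^-1) / (51 m^2):  [m²·s⁻¹] / [m²] = s⁻¹
  585 s^-1:  s⁻¹
Both are s⁻¹, so they have the same dimensions and can be added.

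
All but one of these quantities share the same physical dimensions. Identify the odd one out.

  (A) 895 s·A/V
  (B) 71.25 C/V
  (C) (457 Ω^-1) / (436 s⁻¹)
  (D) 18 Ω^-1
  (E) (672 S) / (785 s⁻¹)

(D)

Work out the base dimensions of each:
  (A) A·s·V⁻¹ = A·s·(J·C⁻¹)⁻¹ = kg⁻¹·m⁻²·s⁴·A²
  (B) C·V⁻¹ = s·A·(J·C⁻¹)⁻¹ = kg⁻¹·m⁻²·s⁴·A²
  (C) [kg⁻¹·m⁻²·s³·A²] / [s⁻¹] = kg⁻¹·m⁻²·s⁴·A²
  (D) Ω⁻¹ = (V·A⁻¹)⁻¹ = kg⁻¹·m⁻²·s³·A²
  (E) [kg⁻¹·m⁻²·s³·A²] / [s⁻¹] = kg⁻¹·m⁻²·s⁴·A²
All reduce to kg⁻¹·m⁻²·s⁴·A² except (D), which is kg⁻¹·m⁻²·s³·A².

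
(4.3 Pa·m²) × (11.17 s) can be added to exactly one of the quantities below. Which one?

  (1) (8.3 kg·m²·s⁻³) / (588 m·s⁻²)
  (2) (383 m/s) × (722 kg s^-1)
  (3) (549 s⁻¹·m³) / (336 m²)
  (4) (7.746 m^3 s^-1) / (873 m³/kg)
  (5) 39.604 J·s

(1)

Reference: [kg·m·s⁻²] · [s] = kg·m·s⁻¹.
Each option:
  (1) [kg·m²·s⁻³] / [m·s⁻²] = kg·m·s⁻¹  ← same
  (2) [m·s⁻¹] · [kg·s⁻¹] = kg·m·s⁻²
  (3) [m³·s⁻¹] / [m²] = m·s⁻¹
  (4) [m³·s⁻¹] / [kg⁻¹·m³] = kg·s⁻¹
  (5) J·s = N·m·s = kg·m²·s⁻¹
Only (1) matches kg·m·s⁻¹.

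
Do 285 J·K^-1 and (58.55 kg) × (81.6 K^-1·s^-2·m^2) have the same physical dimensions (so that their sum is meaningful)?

Reduce each to base SI dimensions:
  285 J·K^-1:  J·K⁻¹ = N·m·K⁻¹ = kg·m²·s⁻²·K⁻¹
  (58.55 kg) × (81.6 K^-1·s^-2·m^2):  [kg] · [m²·s⁻²·K⁻¹] = kg·m²·s⁻²·K⁻¹
Both are kg·m²·s⁻²·K⁻¹, so they have the same dimensions and can be added.

Yes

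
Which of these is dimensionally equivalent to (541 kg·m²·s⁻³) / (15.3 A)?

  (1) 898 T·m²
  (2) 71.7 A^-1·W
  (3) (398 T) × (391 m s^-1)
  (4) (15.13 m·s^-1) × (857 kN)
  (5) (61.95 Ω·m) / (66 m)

(2)

Reference: [kg·m²·s⁻³] / [A] = kg·m²·s⁻³·A⁻¹.
Each option:
  (1) T·m² = Wb·m⁻²·m² = kg·m²·s⁻²·A⁻¹
  (2) W·A⁻¹ = J·s⁻¹·A⁻¹ = kg·m²·s⁻³·A⁻¹  ← same
  (3) [kg·s⁻²·A⁻¹] · [m·s⁻¹] = kg·m·s⁻³·A⁻¹
  (4) [m·s⁻¹] · [kg·m·s⁻²] = kg·m²·s⁻³
  (5) [kg·m³·s⁻³·A⁻²] / [m] = kg·m²·s⁻³·A⁻²
Only (2) matches kg·m²·s⁻³·A⁻¹.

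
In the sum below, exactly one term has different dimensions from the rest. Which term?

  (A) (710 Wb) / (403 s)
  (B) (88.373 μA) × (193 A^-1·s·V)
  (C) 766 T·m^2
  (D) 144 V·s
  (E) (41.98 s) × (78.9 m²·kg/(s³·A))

(A)

In SI base units:
  (A) [kg·m²·s⁻²·A⁻¹] / [s] = kg·m²·s⁻³·A⁻¹
  (B) [A] · [kg·m²·s⁻²·A⁻²] = kg·m²·s⁻²·A⁻¹
  (C) T·m² = Wb·m⁻²·m² = kg·m²·s⁻²·A⁻¹
  (D) V·s = J·C⁻¹·s = kg·m²·s⁻²·A⁻¹
  (E) [s] · [kg·m²·s⁻³·A⁻¹] = kg·m²·s⁻²·A⁻¹
All reduce to kg·m²·s⁻²·A⁻¹ except (A), which is kg·m²·s⁻³·A⁻¹.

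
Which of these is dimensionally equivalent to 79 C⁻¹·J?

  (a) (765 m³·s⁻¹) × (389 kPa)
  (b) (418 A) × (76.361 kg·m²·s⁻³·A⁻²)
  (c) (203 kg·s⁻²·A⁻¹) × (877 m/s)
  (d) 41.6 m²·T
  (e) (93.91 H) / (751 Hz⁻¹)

Reference: J·C⁻¹ = N·m·(s·A)⁻¹ = kg·m²·s⁻³·A⁻¹.
Each option:
  (a) [m³·s⁻¹] · [kg·m⁻¹·s⁻²] = kg·m²·s⁻³
  (b) [A] · [kg·m²·s⁻³·A⁻²] = kg·m²·s⁻³·A⁻¹  ← same
  (c) [kg·s⁻²·A⁻¹] · [m·s⁻¹] = kg·m·s⁻³·A⁻¹
  (d) T·m² = Wb·m⁻²·m² = kg·m²·s⁻²·A⁻¹
  (e) [kg·m²·s⁻²·A⁻²] / [s] = kg·m²·s⁻³·A⁻²
Only (b) matches kg·m²·s⁻³·A⁻¹.

(b)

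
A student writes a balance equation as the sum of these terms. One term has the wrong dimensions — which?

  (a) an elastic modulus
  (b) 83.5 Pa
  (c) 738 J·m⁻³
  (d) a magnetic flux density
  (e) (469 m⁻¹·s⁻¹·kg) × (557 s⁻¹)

In SI base units:
  (a) [elastic modulus] = kg·m⁻¹·s⁻²
  (b) Pa = N·m⁻² = kg·m⁻¹·s⁻²
  (c) J·m⁻³ = N·m·m⁻³ = kg·m⁻¹·s⁻²
  (d) [magnetic flux density] = kg·s⁻²·A⁻¹
  (e) [kg·m⁻¹·s⁻¹] · [s⁻¹] = kg·m⁻¹·s⁻²
All reduce to kg·m⁻¹·s⁻² except (d), which is kg·s⁻²·A⁻¹.

(d)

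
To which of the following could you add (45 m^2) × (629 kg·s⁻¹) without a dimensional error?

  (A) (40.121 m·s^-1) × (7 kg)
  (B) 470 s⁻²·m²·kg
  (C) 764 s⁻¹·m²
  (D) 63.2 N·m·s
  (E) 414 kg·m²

Reference: [m²] · [kg·s⁻¹] = kg·m²·s⁻¹.
Each option:
  (A) [m·s⁻¹] · [kg] = kg·m·s⁻¹
  (B) kg·m²·s⁻²
  (C) m²·s⁻¹
  (D) N·m·s = kg·m·s⁻²·m·s = kg·m²·s⁻¹  ← same
  (E) kg·m²
Only (D) matches kg·m²·s⁻¹.

(D)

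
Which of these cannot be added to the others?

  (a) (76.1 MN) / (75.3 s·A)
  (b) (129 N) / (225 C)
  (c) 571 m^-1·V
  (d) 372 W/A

In SI base units:
  (a) [kg·m·s⁻²] / [s·A] = kg·m·s⁻³·A⁻¹
  (b) [kg·m·s⁻²] / [s·A] = kg·m·s⁻³·A⁻¹
  (c) V·m⁻¹ = J·C⁻¹·m⁻¹ = kg·m·s⁻³·A⁻¹
  (d) W·A⁻¹ = J·s⁻¹·A⁻¹ = kg·m²·s⁻³·A⁻¹
All reduce to kg·m·s⁻³·A⁻¹ except (d), which is kg·m²·s⁻³·A⁻¹.

(d)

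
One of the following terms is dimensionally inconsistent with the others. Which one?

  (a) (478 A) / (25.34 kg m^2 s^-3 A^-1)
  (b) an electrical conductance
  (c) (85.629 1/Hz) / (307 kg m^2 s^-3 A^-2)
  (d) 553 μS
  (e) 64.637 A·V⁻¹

Expand each in SI base units:
  (a) [A] / [kg·m²·s⁻³·A⁻¹] = kg⁻¹·m⁻²·s³·A²
  (b) [electrical conductance] = kg⁻¹·m⁻²·s³·A²
  (c) [s] / [kg·m²·s⁻³·A⁻²] = kg⁻¹·m⁻²·s⁴·A²
  (d) S = Ω⁻¹ = kg⁻¹·m⁻²·s³·A²
  (e) A·V⁻¹ = A·(J·C⁻¹)⁻¹ = kg⁻¹·m⁻²·s³·A²
All reduce to kg⁻¹·m⁻²·s³·A² except (c), which is kg⁻¹·m⁻²·s⁴·A².

(c)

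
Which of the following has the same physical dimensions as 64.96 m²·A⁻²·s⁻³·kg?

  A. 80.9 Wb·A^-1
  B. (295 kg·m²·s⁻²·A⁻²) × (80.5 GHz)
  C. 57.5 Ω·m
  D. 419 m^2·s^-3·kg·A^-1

Reference: kg·m²·s⁻³·A⁻².
Each option:
  A. Wb·A⁻¹ = V·s·A⁻¹ = kg·m²·s⁻²·A⁻²
  B. [kg·m²·s⁻²·A⁻²] · [s⁻¹] = kg·m²·s⁻³·A⁻²  ← same
  C. Ω·m = V·A⁻¹·m = kg·m³·s⁻³·A⁻²
  D. kg·m²·s⁻³·A⁻¹
Only B. matches kg·m²·s⁻³·A⁻².

B.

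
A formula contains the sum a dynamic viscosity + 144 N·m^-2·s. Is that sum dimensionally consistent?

Dimensions:
  a dynamic viscosity:  [dynamic viscosity] = kg·m⁻¹·s⁻¹
  144 N·m^-2·s:  N·s·m⁻² = kg·m·s⁻²·s·m⁻² = kg·m⁻¹·s⁻¹
Both are kg·m⁻¹·s⁻¹, so they have the same dimensions and can be added.

Yes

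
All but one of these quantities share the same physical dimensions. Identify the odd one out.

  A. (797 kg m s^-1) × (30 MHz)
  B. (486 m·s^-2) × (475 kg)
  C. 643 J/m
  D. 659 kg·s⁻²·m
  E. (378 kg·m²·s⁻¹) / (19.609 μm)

In SI base units:
  A. [kg·m·s⁻¹] · [s⁻¹] = kg·m·s⁻²
  B. [m·s⁻²] · [kg] = kg·m·s⁻²
  C. J·m⁻¹ = N·m·m⁻¹ = kg·m·s⁻²
  D. kg·m·s⁻²
  E. [kg·m²·s⁻¹] / [m] = kg·m·s⁻¹
All reduce to kg·m·s⁻² except E., which is kg·m·s⁻¹.

E.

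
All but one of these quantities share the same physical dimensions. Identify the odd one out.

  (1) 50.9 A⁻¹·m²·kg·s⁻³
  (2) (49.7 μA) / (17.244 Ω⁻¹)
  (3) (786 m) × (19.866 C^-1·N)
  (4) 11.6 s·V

(4)

Work out the base dimensions of each:
  (1) kg·m²·s⁻³·A⁻¹
  (2) [A] / [kg⁻¹·m⁻²·s³·A²] = kg·m²·s⁻³·A⁻¹
  (3) [m] · [kg·m·s⁻³·A⁻¹] = kg·m²·s⁻³·A⁻¹
  (4) V·s = J·C⁻¹·s = kg·m²·s⁻²·A⁻¹
All reduce to kg·m²·s⁻³·A⁻¹ except (4), which is kg·m²·s⁻²·A⁻¹.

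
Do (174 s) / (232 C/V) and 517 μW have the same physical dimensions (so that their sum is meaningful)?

No

Reduce each to base SI dimensions:
  (174 s) / (232 C/V):  [s] / [kg⁻¹·m⁻²·s⁴·A²] = kg·m²·s⁻³·A⁻²
  517 μW:  W = J·s⁻¹ = kg·m²·s⁻³
kg·m²·s⁻³·A⁻² ≠ kg·m²·s⁻³, so they cannot be added.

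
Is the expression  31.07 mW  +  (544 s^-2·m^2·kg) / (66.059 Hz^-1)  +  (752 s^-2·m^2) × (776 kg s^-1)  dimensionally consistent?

Reduce each to base SI dimensions:
  31.07 mW:  W = J·s⁻¹ = kg·m²·s⁻³
  (544 s^-2·m^2·kg) / (66.059 Hz^-1):  [kg·m²·s⁻²] / [s] = kg·m²·s⁻³
  (752 s^-2·m^2) × (776 kg s^-1):  [m²·s⁻²] · [kg·s⁻¹] = kg·m²·s⁻³
Every term reduces to kg·m²·s⁻³.

Yes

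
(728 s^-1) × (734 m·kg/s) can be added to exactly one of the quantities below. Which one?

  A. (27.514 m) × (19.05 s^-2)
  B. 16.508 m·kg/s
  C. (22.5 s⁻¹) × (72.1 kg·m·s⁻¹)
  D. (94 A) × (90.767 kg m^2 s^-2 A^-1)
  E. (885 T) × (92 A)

C.

Reference: [s⁻¹] · [kg·m·s⁻¹] = kg·m·s⁻².
Each option:
  A. [m] · [s⁻²] = m·s⁻²
  B. kg·m·s⁻¹
  C. [s⁻¹] · [kg·m·s⁻¹] = kg·m·s⁻²  ← same
  D. [A] · [kg·m²·s⁻²·A⁻¹] = kg·m²·s⁻²
  E. [kg·s⁻²·A⁻¹] · [A] = kg·s⁻²
Only C. matches kg·m·s⁻².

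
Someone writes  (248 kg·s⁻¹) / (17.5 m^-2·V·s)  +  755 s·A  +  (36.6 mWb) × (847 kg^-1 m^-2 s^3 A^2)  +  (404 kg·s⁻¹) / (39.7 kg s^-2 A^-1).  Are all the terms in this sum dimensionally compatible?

Expand each in SI base units:
  (248 kg·s⁻¹) / (17.5 m^-2·V·s):  [kg·s⁻¹] / [kg·s⁻²·A⁻¹] = s·A
  755 s·A:  A·s = s·A
  (36.6 mWb) × (847 kg^-1 m^-2 s^3 A^2):  [kg·m²·s⁻²·A⁻¹] · [kg⁻¹·m⁻²·s³·A²] = s·A
  (404 kg·s⁻¹) / (39.7 kg s^-2 A^-1):  [kg·s⁻¹] / [kg·s⁻²·A⁻¹] = s·A
Every term reduces to s·A.

Yes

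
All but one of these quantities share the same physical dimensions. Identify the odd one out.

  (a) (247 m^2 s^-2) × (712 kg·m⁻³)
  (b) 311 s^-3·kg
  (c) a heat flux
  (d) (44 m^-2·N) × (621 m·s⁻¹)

(a)

In SI base units:
  (a) [m²·s⁻²] · [kg·m⁻³] = kg·m⁻¹·s⁻²
  (b) kg·s⁻³
  (c) [heat flux] = kg·s⁻³
  (d) [kg·m⁻¹·s⁻²] · [m·s⁻¹] = kg·s⁻³
All reduce to kg·s⁻³ except (a), which is kg·m⁻¹·s⁻².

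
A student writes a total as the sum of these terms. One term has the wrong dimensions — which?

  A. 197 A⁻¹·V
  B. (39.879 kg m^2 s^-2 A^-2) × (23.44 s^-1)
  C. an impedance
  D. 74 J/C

D.

Expand each in SI base units:
  A. V·A⁻¹ = J·C⁻¹·A⁻¹ = kg·m²·s⁻³·A⁻²
  B. [kg·m²·s⁻²·A⁻²] · [s⁻¹] = kg·m²·s⁻³·A⁻²
  C. [impedance] = kg·m²·s⁻³·A⁻²
  D. J·C⁻¹ = N·m·(s·A)⁻¹ = kg·m²·s⁻³·A⁻¹
All reduce to kg·m²·s⁻³·A⁻² except D., which is kg·m²·s⁻³·A⁻¹.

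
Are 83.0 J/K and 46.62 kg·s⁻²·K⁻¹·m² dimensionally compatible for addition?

Reduce each to base SI dimensions:
  83.0 J/K:  J·K⁻¹ = N·m·K⁻¹ = kg·m²·s⁻²·K⁻¹
  46.62 kg·s⁻²·K⁻¹·m²:  kg·m²·s⁻²·K⁻¹
Both are kg·m²·s⁻²·K⁻¹, so they have the same dimensions and can be added.

Yes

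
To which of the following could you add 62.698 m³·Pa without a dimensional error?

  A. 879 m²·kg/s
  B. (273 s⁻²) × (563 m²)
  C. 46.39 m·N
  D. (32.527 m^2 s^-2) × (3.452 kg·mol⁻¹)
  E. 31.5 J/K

C.

Reference: Pa·m³ = N·m⁻²·m³ = kg·m²·s⁻².
Each option:
  A. kg·m²·s⁻¹
  B. [s⁻²] · [m²] = m²·s⁻²
  C. N·m = kg·m·s⁻²·m = kg·m²·s⁻²  ← same
  D. [m²·s⁻²] · [kg·mol⁻¹] = kg·m²·s⁻²·mol⁻¹
  E. J·K⁻¹ = N·m·K⁻¹ = kg·m²·s⁻²·K⁻¹
Only C. matches kg·m²·s⁻².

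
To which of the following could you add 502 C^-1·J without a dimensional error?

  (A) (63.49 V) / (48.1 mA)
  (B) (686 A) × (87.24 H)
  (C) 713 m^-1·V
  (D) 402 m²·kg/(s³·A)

(D)

Reference: J·C⁻¹ = N·m·(s·A)⁻¹ = kg·m²·s⁻³·A⁻¹.
Each option:
  (A) [kg·m²·s⁻³·A⁻¹] / [A] = kg·m²·s⁻³·A⁻²
  (B) [A] · [kg·m²·s⁻²·A⁻²] = kg·m²·s⁻²·A⁻¹
  (C) V·m⁻¹ = J·C⁻¹·m⁻¹ = kg·m·s⁻³·A⁻¹
  (D) kg·m²·s⁻³·A⁻¹  ← same
Only (D) matches kg·m²·s⁻³·A⁻¹.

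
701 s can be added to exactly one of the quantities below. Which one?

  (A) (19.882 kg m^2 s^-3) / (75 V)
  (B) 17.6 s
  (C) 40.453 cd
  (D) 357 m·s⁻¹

Reference: s.
Each option:
  (A) [kg·m²·s⁻³] / [kg·m²·s⁻³·A⁻¹] = A
  (B) s  ← same
  (C) cd
  (D) m·s⁻¹
Only (B) matches s.

(B)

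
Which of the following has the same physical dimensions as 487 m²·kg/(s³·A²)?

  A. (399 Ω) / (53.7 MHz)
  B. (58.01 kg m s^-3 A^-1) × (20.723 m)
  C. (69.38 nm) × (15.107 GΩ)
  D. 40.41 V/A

D.

Reference: kg·m²·s⁻³·A⁻².
Each option:
  A. [kg·m²·s⁻³·A⁻²] / [s⁻¹] = kg·m²·s⁻²·A⁻²
  B. [kg·m·s⁻³·A⁻¹] · [m] = kg·m²·s⁻³·A⁻¹
  C. [m] · [kg·m²·s⁻³·A⁻²] = kg·m³·s⁻³·A⁻²
  D. V·A⁻¹ = J·C⁻¹·A⁻¹ = kg·m²·s⁻³·A⁻²  ← same
Only D. matches kg·m²·s⁻³·A⁻².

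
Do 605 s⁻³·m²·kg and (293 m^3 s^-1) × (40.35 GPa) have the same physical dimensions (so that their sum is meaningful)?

Yes

Work out the base dimensions of each:
  605 s⁻³·m²·kg:  kg·m²·s⁻³
  (293 m^3 s^-1) × (40.35 GPa):  [m³·s⁻¹] · [kg·m⁻¹·s⁻²] = kg·m²·s⁻³
Both are kg·m²·s⁻³, so they have the same dimensions and can be added.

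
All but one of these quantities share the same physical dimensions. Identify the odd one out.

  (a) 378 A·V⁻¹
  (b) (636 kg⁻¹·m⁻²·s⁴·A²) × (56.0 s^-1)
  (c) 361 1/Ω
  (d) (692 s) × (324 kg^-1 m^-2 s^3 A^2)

In SI base units:
  (a) A·V⁻¹ = A·(J·C⁻¹)⁻¹ = kg⁻¹·m⁻²·s³·A²
  (b) [kg⁻¹·m⁻²·s⁴·A²] · [s⁻¹] = kg⁻¹·m⁻²·s³·A²
  (c) Ω⁻¹ = (V·A⁻¹)⁻¹ = kg⁻¹·m⁻²·s³·A²
  (d) [s] · [kg⁻¹·m⁻²·s³·A²] = kg⁻¹·m⁻²·s⁴·A²
All reduce to kg⁻¹·m⁻²·s³·A² except (d), which is kg⁻¹·m⁻²·s⁴·A².

(d)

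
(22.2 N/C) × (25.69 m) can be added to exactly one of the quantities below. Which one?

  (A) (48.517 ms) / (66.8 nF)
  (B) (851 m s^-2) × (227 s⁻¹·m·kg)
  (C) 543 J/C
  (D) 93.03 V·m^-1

Reference: [kg·m·s⁻³·A⁻¹] · [m] = kg·m²·s⁻³·A⁻¹.
Each option:
  (A) [s] / [kg⁻¹·m⁻²·s⁴·A²] = kg·m²·s⁻³·A⁻²
  (B) [m·s⁻²] · [kg·m·s⁻¹] = kg·m²·s⁻³
  (C) J·C⁻¹ = N·m·(s·A)⁻¹ = kg·m²·s⁻³·A⁻¹  ← same
  (D) V·m⁻¹ = J·C⁻¹·m⁻¹ = kg·m·s⁻³·A⁻¹
Only (C) matches kg·m²·s⁻³·A⁻¹.

(C)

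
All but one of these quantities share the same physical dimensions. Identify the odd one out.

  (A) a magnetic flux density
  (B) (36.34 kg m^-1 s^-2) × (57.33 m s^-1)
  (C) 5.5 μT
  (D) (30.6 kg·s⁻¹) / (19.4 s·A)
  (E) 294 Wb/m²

(B)

Expand each in SI base units:
  (A) [magnetic flux density] = kg·s⁻²·A⁻¹
  (B) [kg·m⁻¹·s⁻²] · [m·s⁻¹] = kg·s⁻³
  (C) T = Wb·m⁻² = kg·s⁻²·A⁻¹
  (D) [kg·s⁻¹] / [s·A] = kg·s⁻²·A⁻¹
  (E) Wb·m⁻² = V·s·m⁻² = kg·s⁻²·A⁻¹
All reduce to kg·s⁻²·A⁻¹ except (B), which is kg·s⁻³.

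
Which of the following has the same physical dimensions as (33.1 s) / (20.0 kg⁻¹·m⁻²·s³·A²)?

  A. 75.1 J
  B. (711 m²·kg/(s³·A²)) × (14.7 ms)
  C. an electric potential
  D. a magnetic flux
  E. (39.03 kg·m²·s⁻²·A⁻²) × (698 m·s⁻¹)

B.

Reference: [s] / [kg⁻¹·m⁻²·s³·A²] = kg·m²·s⁻²·A⁻².
Each option:
  A. J = N·m = kg·m²·s⁻²
  B. [kg·m²·s⁻³·A⁻²] · [s] = kg·m²·s⁻²·A⁻²  ← same
  C. [electric potential] = kg·m²·s⁻³·A⁻¹
  D. [magnetic flux] = kg·m²·s⁻²·A⁻¹
  E. [kg·m²·s⁻²·A⁻²] · [m·s⁻¹] = kg·m³·s⁻³·A⁻²
Only B. matches kg·m²·s⁻²·A⁻².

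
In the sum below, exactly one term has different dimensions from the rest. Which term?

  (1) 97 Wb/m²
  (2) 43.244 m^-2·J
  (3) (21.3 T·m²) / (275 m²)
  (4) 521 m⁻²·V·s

(2)

Reduce each to base SI dimensions:
  (1) Wb·m⁻² = V·s·m⁻² = kg·s⁻²·A⁻¹
  (2) J·m⁻² = N·m·m⁻² = kg·s⁻²
  (3) [kg·m²·s⁻²·A⁻¹] / [m²] = kg·s⁻²·A⁻¹
  (4) V·s·m⁻² = J·C⁻¹·s·m⁻² = kg·s⁻²·A⁻¹
All reduce to kg·s⁻²·A⁻¹ except (2), which is kg·s⁻².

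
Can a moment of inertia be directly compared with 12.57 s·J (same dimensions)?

Reduce each to base SI dimensions:
  a moment of inertia:  [moment of inertia] = kg·m²
  12.57 s·J:  J·s = N·m·s = kg·m²·s⁻¹
kg·m² ≠ kg·m²·s⁻¹, so they cannot be added.

No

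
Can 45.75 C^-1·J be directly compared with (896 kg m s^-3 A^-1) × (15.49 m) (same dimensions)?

Expand each in SI base units:
  45.75 C^-1·J:  J·C⁻¹ = N·m·(s·A)⁻¹ = kg·m²·s⁻³·A⁻¹
  (896 kg m s^-3 A^-1) × (15.49 m):  [kg·m·s⁻³·A⁻¹] · [m] = kg·m²·s⁻³·A⁻¹
Both are kg·m²·s⁻³·A⁻¹, so they have the same dimensions and can be added.

Yes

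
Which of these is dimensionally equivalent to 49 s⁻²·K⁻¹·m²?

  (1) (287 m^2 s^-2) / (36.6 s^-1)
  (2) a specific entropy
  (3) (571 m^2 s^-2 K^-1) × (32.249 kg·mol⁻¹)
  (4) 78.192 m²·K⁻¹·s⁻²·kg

Reference: m²·s⁻²·K⁻¹.
Each option:
  (1) [m²·s⁻²] / [s⁻¹] = m²·s⁻¹
  (2) [specific entropy] = m²·s⁻²·K⁻¹  ← same
  (3) [m²·s⁻²·K⁻¹] · [kg·mol⁻¹] = kg·m²·s⁻²·K⁻¹·mol⁻¹
  (4) kg·m²·s⁻²·K⁻¹
Only (2) matches m²·s⁻²·K⁻¹.

(2)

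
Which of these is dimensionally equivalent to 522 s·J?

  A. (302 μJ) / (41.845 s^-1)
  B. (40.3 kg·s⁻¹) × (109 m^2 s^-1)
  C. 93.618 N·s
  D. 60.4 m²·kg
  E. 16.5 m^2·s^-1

Reference: J·s = N·m·s = kg·m²·s⁻¹.
Each option:
  A. [kg·m²·s⁻²] / [s⁻¹] = kg·m²·s⁻¹  ← same
  B. [kg·s⁻¹] · [m²·s⁻¹] = kg·m²·s⁻²
  C. N·s = kg·m·s⁻²·s = kg·m·s⁻¹
  D. kg·m²
  E. m²·s⁻¹
Only A. matches kg·m²·s⁻¹.

A.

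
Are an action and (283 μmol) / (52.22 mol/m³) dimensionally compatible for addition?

No

Reduce each to base SI dimensions:
  an action:  [action] = kg·m²·s⁻¹
  (283 μmol) / (52.22 mol/m³):  [mol] / [m⁻³·mol] = m³
kg·m²·s⁻¹ ≠ m³, so they cannot be added.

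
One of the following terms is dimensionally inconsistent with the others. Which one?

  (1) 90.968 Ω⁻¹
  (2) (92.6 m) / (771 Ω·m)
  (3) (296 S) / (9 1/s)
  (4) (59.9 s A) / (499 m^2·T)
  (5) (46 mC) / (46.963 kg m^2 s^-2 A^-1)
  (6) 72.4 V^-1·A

Expand each in SI base units:
  (1) Ω⁻¹ = (V·A⁻¹)⁻¹ = kg⁻¹·m⁻²·s³·A²
  (2) [m] / [kg·m³·s⁻³·A⁻²] = kg⁻¹·m⁻²·s³·A²
  (3) [kg⁻¹·m⁻²·s³·A²] / [s⁻¹] = kg⁻¹·m⁻²·s⁴·A²
  (4) [s·A] / [kg·m²·s⁻²·A⁻¹] = kg⁻¹·m⁻²·s³·A²
  (5) [s·A] / [kg·m²·s⁻²·A⁻¹] = kg⁻¹·m⁻²·s³·A²
  (6) A·V⁻¹ = A·(J·C⁻¹)⁻¹ = kg⁻¹·m⁻²·s³·A²
All reduce to kg⁻¹·m⁻²·s³·A² except (3), which is kg⁻¹·m⁻²·s⁴·A².

(3)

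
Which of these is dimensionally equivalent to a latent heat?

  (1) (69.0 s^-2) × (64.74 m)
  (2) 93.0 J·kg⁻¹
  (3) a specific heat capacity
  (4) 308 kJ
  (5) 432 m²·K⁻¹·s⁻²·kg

Reference: [latent heat] = m²·s⁻².
Each option:
  (1) [s⁻²] · [m] = m·s⁻²
  (2) J·kg⁻¹ = N·m·kg⁻¹ = m²·s⁻²  ← same
  (3) [specific heat capacity] = m²·s⁻²·K⁻¹
  (4) J = N·m = kg·m²·s⁻²
  (5) kg·m²·s⁻²·K⁻¹
Only (2) matches m²·s⁻².

(2)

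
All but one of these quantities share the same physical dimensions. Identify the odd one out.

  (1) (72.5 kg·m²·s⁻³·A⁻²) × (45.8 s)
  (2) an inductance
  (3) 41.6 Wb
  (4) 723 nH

Expand each in SI base units:
  (1) [kg·m²·s⁻³·A⁻²] · [s] = kg·m²·s⁻²·A⁻²
  (2) [inductance] = kg·m²·s⁻²·A⁻²
  (3) Wb = V·s = kg·m²·s⁻²·A⁻¹
  (4) H = V·s·A⁻¹ = kg·m²·s⁻²·A⁻²
All reduce to kg·m²·s⁻²·A⁻² except (3), which is kg·m²·s⁻²·A⁻¹.

(3)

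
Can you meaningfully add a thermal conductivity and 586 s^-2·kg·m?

Dimensions:
  a thermal conductivity:  [thermal conductivity] = kg·m·s⁻³·K⁻¹
  586 s^-2·kg·m:  kg·m·s⁻²
kg·m·s⁻³·K⁻¹ ≠ kg·m·s⁻², so they cannot be added.

No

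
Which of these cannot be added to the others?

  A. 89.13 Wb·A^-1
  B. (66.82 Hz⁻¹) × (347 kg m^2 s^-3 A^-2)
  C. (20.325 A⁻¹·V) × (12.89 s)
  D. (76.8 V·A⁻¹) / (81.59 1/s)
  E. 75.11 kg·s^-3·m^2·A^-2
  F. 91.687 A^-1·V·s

Dimensions:
  A. Wb·A⁻¹ = V·s·A⁻¹ = kg·m²·s⁻²·A⁻²
  B. [s] · [kg·m²·s⁻³·A⁻²] = kg·m²·s⁻²·A⁻²
  C. [kg·m²·s⁻³·A⁻²] · [s] = kg·m²·s⁻²·A⁻²
  D. [kg·m²·s⁻³·A⁻²] / [s⁻¹] = kg·m²·s⁻²·A⁻²
  E. kg·m²·s⁻³·A⁻²
  F. V·s·A⁻¹ = J·C⁻¹·s·A⁻¹ = kg·m²·s⁻²·A⁻²
All reduce to kg·m²·s⁻²·A⁻² except E., which is kg·m²·s⁻³·A⁻².

E.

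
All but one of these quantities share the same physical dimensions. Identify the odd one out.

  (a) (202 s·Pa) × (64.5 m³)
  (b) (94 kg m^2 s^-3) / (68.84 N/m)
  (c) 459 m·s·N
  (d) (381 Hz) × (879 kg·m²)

(b)

In SI base units:
  (a) [kg·m⁻¹·s⁻¹] · [m³] = kg·m²·s⁻¹
  (b) [kg·m²·s⁻³] / [kg·s⁻²] = m²·s⁻¹
  (c) N·m·s = kg·m·s⁻²·m·s = kg·m²·s⁻¹
  (d) [s⁻¹] · [kg·m²] = kg·m²·s⁻¹
All reduce to kg·m²·s⁻¹ except (b), which is m²·s⁻¹.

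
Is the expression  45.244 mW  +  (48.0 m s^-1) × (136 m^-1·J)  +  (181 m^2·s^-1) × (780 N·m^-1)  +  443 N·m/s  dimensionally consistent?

Dimensions:
  45.244 mW:  W = J·s⁻¹ = kg·m²·s⁻³
  (48.0 m s^-1) × (136 m^-1·J):  [m·s⁻¹] · [kg·m·s⁻²] = kg·m²·s⁻³
  (181 m^2·s^-1) × (780 N·m^-1):  [m²·s⁻¹] · [kg·s⁻²] = kg·m²·s⁻³
  443 N·m/s:  N·m·s⁻¹ = kg·m·s⁻²·m·s⁻¹ = kg·m²·s⁻³
Every term reduces to kg·m²·s⁻³.

Yes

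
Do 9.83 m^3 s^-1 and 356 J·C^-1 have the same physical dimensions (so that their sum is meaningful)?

No

Expand each in SI base units:
  9.83 m^3 s^-1:  m³·s⁻¹
  356 J·C^-1:  J·C⁻¹ = N·m·(s·A)⁻¹ = kg·m²·s⁻³·A⁻¹
m³·s⁻¹ ≠ kg·m²·s⁻³·A⁻¹, so they cannot be added.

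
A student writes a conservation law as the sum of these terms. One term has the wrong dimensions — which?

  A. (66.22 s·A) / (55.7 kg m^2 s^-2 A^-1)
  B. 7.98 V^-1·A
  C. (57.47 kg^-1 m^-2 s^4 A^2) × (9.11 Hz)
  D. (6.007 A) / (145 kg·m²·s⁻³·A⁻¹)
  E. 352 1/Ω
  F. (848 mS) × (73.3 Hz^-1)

F.

Reduce each to base SI dimensions:
  A. [s·A] / [kg·m²·s⁻²·A⁻¹] = kg⁻¹·m⁻²·s³·A²
  B. A·V⁻¹ = A·(J·C⁻¹)⁻¹ = kg⁻¹·m⁻²·s³·A²
  C. [kg⁻¹·m⁻²·s⁴·A²] · [s⁻¹] = kg⁻¹·m⁻²·s³·A²
  D. [A] / [kg·m²·s⁻³·A⁻¹] = kg⁻¹·m⁻²·s³·A²
  E. Ω⁻¹ = (V·A⁻¹)⁻¹ = kg⁻¹·m⁻²·s³·A²
  F. [kg⁻¹·m⁻²·s³·A²] · [s] = kg⁻¹·m⁻²·s⁴·A²
All reduce to kg⁻¹·m⁻²·s³·A² except F., which is kg⁻¹·m⁻²·s⁴·A².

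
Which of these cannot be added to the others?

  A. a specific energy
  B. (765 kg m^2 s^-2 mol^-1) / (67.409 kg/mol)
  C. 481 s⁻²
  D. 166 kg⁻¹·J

C.

Expand each in SI base units:
  A. [specific energy] = m²·s⁻²
  B. [kg·m²·s⁻²·mol⁻¹] / [kg·mol⁻¹] = m²·s⁻²
  C. s⁻²
  D. J·kg⁻¹ = N·m·kg⁻¹ = m²·s⁻²
All reduce to m²·s⁻² except C., which is s⁻².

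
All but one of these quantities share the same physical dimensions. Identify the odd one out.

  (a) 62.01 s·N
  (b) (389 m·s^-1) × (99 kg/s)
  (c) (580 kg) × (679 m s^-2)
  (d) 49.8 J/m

(a)

Dimensions:
  (a) N·s = kg·m·s⁻²·s = kg·m·s⁻¹
  (b) [m·s⁻¹] · [kg·s⁻¹] = kg·m·s⁻²
  (c) [kg] · [m·s⁻²] = kg·m·s⁻²
  (d) J·m⁻¹ = N·m·m⁻¹ = kg·m·s⁻²
All reduce to kg·m·s⁻² except (a), which is kg·m·s⁻¹.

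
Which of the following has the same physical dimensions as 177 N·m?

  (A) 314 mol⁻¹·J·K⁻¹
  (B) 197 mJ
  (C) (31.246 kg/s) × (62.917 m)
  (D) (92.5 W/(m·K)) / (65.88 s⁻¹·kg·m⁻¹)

(B)

Reference: N·m = kg·m·s⁻²·m = kg·m²·s⁻².
Each option:
  (A) J·mol⁻¹·K⁻¹ = N·m·mol⁻¹·K⁻¹ = kg·m²·s⁻²·K⁻¹·mol⁻¹
  (B) J = N·m = kg·m²·s⁻²  ← same
  (C) [kg·s⁻¹] · [m] = kg·m·s⁻¹
  (D) [kg·m·s⁻³·K⁻¹] / [kg·m⁻¹·s⁻¹] = m²·s⁻²·K⁻¹
Only (B) matches kg·m²·s⁻².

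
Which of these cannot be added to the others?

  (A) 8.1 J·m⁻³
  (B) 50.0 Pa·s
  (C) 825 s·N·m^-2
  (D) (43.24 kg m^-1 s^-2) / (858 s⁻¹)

Expand each in SI base units:
  (A) J·m⁻³ = N·m·m⁻³ = kg·m⁻¹·s⁻²
  (B) Pa·s = N·m⁻²·s = kg·m⁻¹·s⁻¹
  (C) N·s·m⁻² = kg·m·s⁻²·s·m⁻² = kg·m⁻¹·s⁻¹
  (D) [kg·m⁻¹·s⁻²] / [s⁻¹] = kg·m⁻¹·s⁻¹
All reduce to kg·m⁻¹·s⁻¹ except (A), which is kg·m⁻¹·s⁻².

(A)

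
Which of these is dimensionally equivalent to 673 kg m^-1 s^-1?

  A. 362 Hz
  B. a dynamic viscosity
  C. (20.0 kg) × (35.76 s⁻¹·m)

B.

Reference: kg·m⁻¹·s⁻¹.
Each option:
  A. Hz = s⁻¹
  B. [dynamic viscosity] = kg·m⁻¹·s⁻¹  ← same
  C. [kg] · [m·s⁻¹] = kg·m·s⁻¹
Only B. matches kg·m⁻¹·s⁻¹.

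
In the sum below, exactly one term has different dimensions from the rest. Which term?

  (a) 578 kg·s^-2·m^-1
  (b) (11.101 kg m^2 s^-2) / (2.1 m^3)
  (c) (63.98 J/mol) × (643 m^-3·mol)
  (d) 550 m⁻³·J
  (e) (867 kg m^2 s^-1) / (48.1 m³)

In SI base units:
  (a) kg·m⁻¹·s⁻²
  (b) [kg·m²·s⁻²] / [m³] = kg·m⁻¹·s⁻²
  (c) [kg·m²·s⁻²·mol⁻¹] · [m⁻³·mol] = kg·m⁻¹·s⁻²
  (d) J·m⁻³ = N·m·m⁻³ = kg·m⁻¹·s⁻²
  (e) [kg·m²·s⁻¹] / [m³] = kg·m⁻¹·s⁻¹
All reduce to kg·m⁻¹·s⁻² except (e), which is kg·m⁻¹·s⁻¹.

(e)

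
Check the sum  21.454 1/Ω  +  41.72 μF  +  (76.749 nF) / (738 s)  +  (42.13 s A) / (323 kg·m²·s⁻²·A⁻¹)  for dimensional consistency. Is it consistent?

Work out the base dimensions of each:
  21.454 1/Ω:  Ω⁻¹ = (V·A⁻¹)⁻¹ = kg⁻¹·m⁻²·s³·A²
  41.72 μF:  F = C·V⁻¹ = kg⁻¹·m⁻²·s⁴·A²
  (76.749 nF) / (738 s):  [kg⁻¹·m⁻²·s⁴·A²] / [s] = kg⁻¹·m⁻²·s³·A²
  (42.13 s A) / (323 kg·m²·s⁻²·A⁻¹):  [s·A] / [kg·m²·s⁻²·A⁻¹] = kg⁻¹·m⁻²·s³·A²
The terms do not share a single dimension (kg⁻¹·m⁻²·s³·A² vs kg⁻¹·m⁻²·s⁴·A²).

No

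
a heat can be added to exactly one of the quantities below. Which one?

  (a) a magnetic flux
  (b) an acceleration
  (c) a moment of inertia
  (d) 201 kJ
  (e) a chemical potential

(d)

Reference: [heat] = kg·m²·s⁻².
Each option:
  (a) [magnetic flux] = kg·m²·s⁻²·A⁻¹
  (b) [acceleration] = m·s⁻²
  (c) [moment of inertia] = kg·m²
  (d) J = N·m = kg·m²·s⁻²  ← same
  (e) [chemical potential] = kg·m²·s⁻²·mol⁻¹
Only (d) matches kg·m²·s⁻².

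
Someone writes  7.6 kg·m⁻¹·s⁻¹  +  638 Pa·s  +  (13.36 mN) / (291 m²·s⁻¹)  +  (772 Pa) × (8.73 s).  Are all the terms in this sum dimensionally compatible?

Yes

In SI base units:
  7.6 kg·m⁻¹·s⁻¹:  kg·m⁻¹·s⁻¹
  638 Pa·s:  Pa·s = N·m⁻²·s = kg·m⁻¹·s⁻¹
  (13.36 mN) / (291 m²·s⁻¹):  [kg·m·s⁻²] / [m²·s⁻¹] = kg·m⁻¹·s⁻¹
  (772 Pa) × (8.73 s):  [kg·m⁻¹·s⁻²] · [s] = kg·m⁻¹·s⁻¹
Every term reduces to kg·m⁻¹·s⁻¹.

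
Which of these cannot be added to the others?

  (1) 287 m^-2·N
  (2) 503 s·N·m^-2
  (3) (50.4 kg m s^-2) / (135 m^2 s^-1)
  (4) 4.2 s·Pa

(1)

Expand each in SI base units:
  (1) N·m⁻² = kg·m·s⁻²·m⁻² = kg·m⁻¹·s⁻²
  (2) N·s·m⁻² = kg·m·s⁻²·s·m⁻² = kg·m⁻¹·s⁻¹
  (3) [kg·m·s⁻²] / [m²·s⁻¹] = kg·m⁻¹·s⁻¹
  (4) Pa·s = N·m⁻²·s = kg·m⁻¹·s⁻¹
All reduce to kg·m⁻¹·s⁻¹ except (1), which is kg·m⁻¹·s⁻².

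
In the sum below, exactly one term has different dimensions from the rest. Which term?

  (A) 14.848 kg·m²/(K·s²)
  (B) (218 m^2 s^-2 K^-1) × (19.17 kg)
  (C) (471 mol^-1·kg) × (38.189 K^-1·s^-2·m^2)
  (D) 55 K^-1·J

(C)

Reduce each to base SI dimensions:
  (A) kg·m²·s⁻²·K⁻¹
  (B) [m²·s⁻²·K⁻¹] · [kg] = kg·m²·s⁻²·K⁻¹
  (C) [kg·mol⁻¹] · [m²·s⁻²·K⁻¹] = kg·m²·s⁻²·K⁻¹·mol⁻¹
  (D) J·K⁻¹ = N·m·K⁻¹ = kg·m²·s⁻²·K⁻¹
All reduce to kg·m²·s⁻²·K⁻¹ except (C), which is kg·m²·s⁻²·K⁻¹·mol⁻¹.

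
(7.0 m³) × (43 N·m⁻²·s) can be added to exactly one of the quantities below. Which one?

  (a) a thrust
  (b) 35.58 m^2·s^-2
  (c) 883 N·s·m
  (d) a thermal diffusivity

Reference: [m³] · [kg·m⁻¹·s⁻¹] = kg·m²·s⁻¹.
Each option:
  (a) [thrust] = kg·m·s⁻²
  (b) m²·s⁻²
  (c) N·m·s = kg·m·s⁻²·m·s = kg·m²·s⁻¹  ← same
  (d) [thermal diffusivity] = m²·s⁻¹
Only (c) matches kg·m²·s⁻¹.

(c)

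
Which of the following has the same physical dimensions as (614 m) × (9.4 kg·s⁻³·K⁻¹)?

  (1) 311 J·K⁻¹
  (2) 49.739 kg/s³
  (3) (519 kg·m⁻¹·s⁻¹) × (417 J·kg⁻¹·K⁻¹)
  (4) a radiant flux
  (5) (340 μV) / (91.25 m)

(3)

Reference: [m] · [kg·s⁻³·K⁻¹] = kg·m·s⁻³·K⁻¹.
Each option:
  (1) J·K⁻¹ = N·m·K⁻¹ = kg·m²·s⁻²·K⁻¹
  (2) kg·s⁻³
  (3) [kg·m⁻¹·s⁻¹] · [m²·s⁻²·K⁻¹] = kg·m·s⁻³·K⁻¹  ← same
  (4) [radiant flux] = kg·m²·s⁻³
  (5) [kg·m²·s⁻³·A⁻¹] / [m] = kg·m·s⁻³·A⁻¹
Only (3) matches kg·m·s⁻³·K⁻¹.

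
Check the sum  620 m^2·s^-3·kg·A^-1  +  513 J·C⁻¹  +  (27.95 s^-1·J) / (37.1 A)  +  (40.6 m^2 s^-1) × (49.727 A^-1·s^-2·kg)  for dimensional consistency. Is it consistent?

In SI base units:
  620 m^2·s^-3·kg·A^-1:  kg·m²·s⁻³·A⁻¹
  513 J·C⁻¹:  J·C⁻¹ = N·m·(s·A)⁻¹ = kg·m²·s⁻³·A⁻¹
  (27.95 s^-1·J) / (37.1 A):  [kg·m²·s⁻³] / [A] = kg·m²·s⁻³·A⁻¹
  (40.6 m^2 s^-1) × (49.727 A^-1·s^-2·kg):  [m²·s⁻¹] · [kg·s⁻²·A⁻¹] = kg·m²·s⁻³·A⁻¹
Every term reduces to kg·m²·s⁻³·A⁻¹.

Yes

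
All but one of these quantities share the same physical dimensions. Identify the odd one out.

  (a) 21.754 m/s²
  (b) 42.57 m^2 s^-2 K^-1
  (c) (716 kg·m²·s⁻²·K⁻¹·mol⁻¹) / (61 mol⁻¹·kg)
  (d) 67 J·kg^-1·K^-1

(a)

In SI base units:
  (a) m·s⁻²
  (b) m²·s⁻²·K⁻¹
  (c) [kg·m²·s⁻²·K⁻¹·mol⁻¹] / [kg·mol⁻¹] = m²·s⁻²·K⁻¹
  (d) J·kg⁻¹·K⁻¹ = N·m·kg⁻¹·K⁻¹ = m²·s⁻²·K⁻¹
All reduce to m²·s⁻²·K⁻¹ except (a), which is m·s⁻².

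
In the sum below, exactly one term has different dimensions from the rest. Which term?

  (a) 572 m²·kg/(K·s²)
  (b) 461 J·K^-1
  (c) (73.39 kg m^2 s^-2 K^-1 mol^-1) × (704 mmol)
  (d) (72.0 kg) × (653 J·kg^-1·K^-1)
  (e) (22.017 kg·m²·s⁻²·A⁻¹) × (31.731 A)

(e)

Dimensions:
  (a) kg·m²·s⁻²·K⁻¹
  (b) J·K⁻¹ = N·m·K⁻¹ = kg·m²·s⁻²·K⁻¹
  (c) [kg·m²·s⁻²·K⁻¹·mol⁻¹] · [mol] = kg·m²·s⁻²·K⁻¹
  (d) [kg] · [m²·s⁻²·K⁻¹] = kg·m²·s⁻²·K⁻¹
  (e) [kg·m²·s⁻²·A⁻¹] · [A] = kg·m²·s⁻²
All reduce to kg·m²·s⁻²·K⁻¹ except (e), which is kg·m²·s⁻².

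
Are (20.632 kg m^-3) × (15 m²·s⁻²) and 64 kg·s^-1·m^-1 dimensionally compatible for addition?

No

Dimensions:
  (20.632 kg m^-3) × (15 m²·s⁻²):  [kg·m⁻³] · [m²·s⁻²] = kg·m⁻¹·s⁻²
  64 kg·s^-1·m^-1:  kg·m⁻¹·s⁻¹
kg·m⁻¹·s⁻² ≠ kg·m⁻¹·s⁻¹, so they cannot be added.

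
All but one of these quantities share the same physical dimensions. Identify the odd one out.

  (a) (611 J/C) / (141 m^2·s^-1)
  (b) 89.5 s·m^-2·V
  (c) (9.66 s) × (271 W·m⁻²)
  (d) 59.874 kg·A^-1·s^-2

(c)

Reduce each to base SI dimensions:
  (a) [kg·m²·s⁻³·A⁻¹] / [m²·s⁻¹] = kg·s⁻²·A⁻¹
  (b) V·s·m⁻² = J·C⁻¹·s·m⁻² = kg·s⁻²·A⁻¹
  (c) [s] · [kg·s⁻³] = kg·s⁻²
  (d) kg·s⁻²·A⁻¹
All reduce to kg·s⁻²·A⁻¹ except (c), which is kg·s⁻².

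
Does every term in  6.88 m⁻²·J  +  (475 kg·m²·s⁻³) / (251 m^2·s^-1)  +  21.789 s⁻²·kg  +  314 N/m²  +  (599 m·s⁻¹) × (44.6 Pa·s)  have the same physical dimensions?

No

Reduce each to base SI dimensions:
  6.88 m⁻²·J:  J·m⁻² = N·m·m⁻² = kg·s⁻²
  (475 kg·m²·s⁻³) / (251 m^2·s^-1):  [kg·m²·s⁻³] / [m²·s⁻¹] = kg·s⁻²
  21.789 s⁻²·kg:  kg·s⁻²
  314 N/m²:  N·m⁻² = kg·m·s⁻²·m⁻² = kg·m⁻¹·s⁻²
  (599 m·s⁻¹) × (44.6 Pa·s):  [m·s⁻¹] · [kg·m⁻¹·s⁻¹] = kg·s⁻²
The terms do not share a single dimension (kg·m⁻¹·s⁻² vs kg·s⁻²).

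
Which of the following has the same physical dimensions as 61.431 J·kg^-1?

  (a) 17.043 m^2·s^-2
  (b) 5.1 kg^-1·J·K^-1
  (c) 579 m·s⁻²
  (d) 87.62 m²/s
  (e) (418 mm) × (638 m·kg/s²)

(a)

Reference: J·kg⁻¹ = N·m·kg⁻¹ = m²·s⁻².
Each option:
  (a) m²·s⁻²  ← same
  (b) J·kg⁻¹·K⁻¹ = N·m·kg⁻¹·K⁻¹ = m²·s⁻²·K⁻¹
  (c) m·s⁻²
  (d) m²·s⁻¹
  (e) [m] · [kg·m·s⁻²] = kg·m²·s⁻²
Only (a) matches m²·s⁻².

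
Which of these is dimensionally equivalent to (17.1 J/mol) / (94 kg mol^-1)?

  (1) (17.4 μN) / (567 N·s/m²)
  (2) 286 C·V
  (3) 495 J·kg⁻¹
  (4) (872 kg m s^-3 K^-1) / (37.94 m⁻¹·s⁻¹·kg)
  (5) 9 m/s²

(3)

Reference: [kg·m²·s⁻²·mol⁻¹] / [kg·mol⁻¹] = m²·s⁻².
Each option:
  (1) [kg·m·s⁻²] / [kg·m⁻¹·s⁻¹] = m²·s⁻¹
  (2) C·V = s·A·J·C⁻¹ = kg·m²·s⁻²
  (3) J·kg⁻¹ = N·m·kg⁻¹ = m²·s⁻²  ← same
  (4) [kg·m·s⁻³·K⁻¹] / [kg·m⁻¹·s⁻¹] = m²·s⁻²·K⁻¹
  (5) m·s⁻²
Only (3) matches m²·s⁻².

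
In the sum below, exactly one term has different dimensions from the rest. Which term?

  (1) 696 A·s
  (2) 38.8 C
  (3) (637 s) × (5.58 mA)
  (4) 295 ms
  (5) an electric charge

In SI base units:
  (1) A·s = s·A
  (2) C = s·A
  (3) [s] · [A] = s·A
  (4) s
  (5) [electric charge] = s·A
All reduce to s·A except (4), which is s.

(4)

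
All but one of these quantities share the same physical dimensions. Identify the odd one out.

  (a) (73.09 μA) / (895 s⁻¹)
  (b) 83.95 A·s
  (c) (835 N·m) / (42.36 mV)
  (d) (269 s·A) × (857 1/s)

Expand each in SI base units:
  (a) [A] / [s⁻¹] = s·A
  (b) A·s = s·A
  (c) [kg·m²·s⁻²] / [kg·m²·s⁻³·A⁻¹] = s·A
  (d) [s·A] · [s⁻¹] = A
All reduce to s·A except (d), which is A.

(d)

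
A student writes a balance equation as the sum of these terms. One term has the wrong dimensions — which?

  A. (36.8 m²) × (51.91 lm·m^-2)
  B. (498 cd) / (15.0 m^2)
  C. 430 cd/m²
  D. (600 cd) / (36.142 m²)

Reduce each to base SI dimensions:
  A. [m²] · [m⁻²·cd] = cd
  B. [cd] / [m²] = m⁻²·cd
  C. cd·m⁻² = m⁻²·cd
  D. [cd] / [m²] = m⁻²·cd
All reduce to m⁻²·cd except A., which is cd.

A.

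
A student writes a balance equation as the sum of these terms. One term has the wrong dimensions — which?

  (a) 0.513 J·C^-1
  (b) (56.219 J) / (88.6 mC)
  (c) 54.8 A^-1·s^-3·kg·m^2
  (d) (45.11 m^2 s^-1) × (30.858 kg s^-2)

Reduce each to base SI dimensions:
  (a) J·C⁻¹ = N·m·(s·A)⁻¹ = kg·m²·s⁻³·A⁻¹
  (b) [kg·m²·s⁻²] / [s·A] = kg·m²·s⁻³·A⁻¹
  (c) kg·m²·s⁻³·A⁻¹
  (d) [m²·s⁻¹] · [kg·s⁻²] = kg·m²·s⁻³
All reduce to kg·m²·s⁻³·A⁻¹ except (d), which is kg·m²·s⁻³.

(d)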